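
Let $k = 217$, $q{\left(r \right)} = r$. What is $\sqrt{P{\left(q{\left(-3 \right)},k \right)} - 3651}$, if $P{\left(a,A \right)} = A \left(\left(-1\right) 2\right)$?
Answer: $i \sqrt{4085} \approx 63.914 i$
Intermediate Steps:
$P{\left(a,A \right)} = - 2 A$ ($P{\left(a,A \right)} = A \left(-2\right) = - 2 A$)
$\sqrt{P{\left(q{\left(-3 \right)},k \right)} - 3651} = \sqrt{\left(-2\right) 217 - 3651} = \sqrt{-434 - 3651} = \sqrt{-4085} = i \sqrt{4085}$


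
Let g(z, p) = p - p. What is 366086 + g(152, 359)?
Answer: 366086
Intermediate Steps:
g(z, p) = 0
366086 + g(152, 359) = 366086 + 0 = 366086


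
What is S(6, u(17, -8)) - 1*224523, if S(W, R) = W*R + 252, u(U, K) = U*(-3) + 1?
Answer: -224571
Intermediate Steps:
u(U, K) = 1 - 3*U (u(U, K) = -3*U + 1 = 1 - 3*U)
S(W, R) = 252 + R*W (S(W, R) = R*W + 252 = 252 + R*W)
S(6, u(17, -8)) - 1*224523 = (252 + (1 - 3*17)*6) - 1*224523 = (252 + (1 - 51)*6) - 224523 = (252 - 50*6) - 224523 = (252 - 300) - 224523 = -48 - 224523 = -224571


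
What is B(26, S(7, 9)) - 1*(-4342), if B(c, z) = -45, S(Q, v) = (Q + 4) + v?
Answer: 4297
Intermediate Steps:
S(Q, v) = 4 + Q + v (S(Q, v) = (4 + Q) + v = 4 + Q + v)
B(26, S(7, 9)) - 1*(-4342) = -45 - 1*(-4342) = -45 + 4342 = 4297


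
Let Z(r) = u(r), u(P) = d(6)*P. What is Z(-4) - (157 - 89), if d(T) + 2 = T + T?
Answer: -108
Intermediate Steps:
d(T) = -2 + 2*T (d(T) = -2 + (T + T) = -2 + 2*T)
u(P) = 10*P (u(P) = (-2 + 2*6)*P = (-2 + 12)*P = 10*P)
Z(r) = 10*r
Z(-4) - (157 - 89) = 10*(-4) - (157 - 89) = -40 - 1*68 = -40 - 68 = -108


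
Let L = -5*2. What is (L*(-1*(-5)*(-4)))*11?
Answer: 2200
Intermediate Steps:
L = -10
(L*(-1*(-5)*(-4)))*11 = -10*(-1*(-5))*(-4)*11 = -50*(-4)*11 = -10*(-20)*11 = 200*11 = 2200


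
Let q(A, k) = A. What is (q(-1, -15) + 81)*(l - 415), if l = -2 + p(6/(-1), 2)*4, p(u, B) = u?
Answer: -35280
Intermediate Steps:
l = -26 (l = -2 + (6/(-1))*4 = -2 + (6*(-1))*4 = -2 - 6*4 = -2 - 24 = -26)
(q(-1, -15) + 81)*(l - 415) = (-1 + 81)*(-26 - 415) = 80*(-441) = -35280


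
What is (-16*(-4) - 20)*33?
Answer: 1452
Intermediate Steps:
(-16*(-4) - 20)*33 = (64 - 20)*33 = 44*33 = 1452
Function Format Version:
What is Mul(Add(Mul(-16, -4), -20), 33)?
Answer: 1452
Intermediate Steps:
Mul(Add(Mul(-16, -4), -20), 33) = Mul(Add(64, -20), 33) = Mul(44, 33) = 1452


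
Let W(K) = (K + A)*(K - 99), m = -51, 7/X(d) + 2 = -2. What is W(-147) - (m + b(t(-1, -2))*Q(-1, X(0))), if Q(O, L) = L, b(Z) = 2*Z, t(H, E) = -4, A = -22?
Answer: 41611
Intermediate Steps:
X(d) = -7/4 (X(d) = 7/(-2 - 2) = 7/(-4) = 7*(-1/4) = -7/4)
W(K) = (-99 + K)*(-22 + K) (W(K) = (K - 22)*(K - 99) = (-22 + K)*(-99 + K) = (-99 + K)*(-22 + K))
W(-147) - (m + b(t(-1, -2))*Q(-1, X(0))) = (2178 + (-147)**2 - 121*(-147)) - (-51 + (2*(-4))*(-7/4)) = (2178 + 21609 + 17787) - (-51 - 8*(-7/4)) = 41574 - (-51 + 14) = 41574 - 1*(-37) = 41574 + 37 = 41611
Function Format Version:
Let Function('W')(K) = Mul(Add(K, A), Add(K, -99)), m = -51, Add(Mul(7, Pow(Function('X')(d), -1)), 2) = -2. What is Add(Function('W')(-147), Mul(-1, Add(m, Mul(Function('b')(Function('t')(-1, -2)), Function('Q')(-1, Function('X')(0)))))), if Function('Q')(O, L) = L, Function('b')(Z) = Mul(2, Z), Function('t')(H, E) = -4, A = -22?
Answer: 41611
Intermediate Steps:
Function('X')(d) = Rational(-7, 4) (Function('X')(d) = Mul(7, Pow(Add(-2, -2), -1)) = Mul(7, Pow(-4, -1)) = Mul(7, Rational(-1, 4)) = Rational(-7, 4))
Function('W')(K) = Mul(Add(-99, K), Add(-22, K)) (Function('W')(K) = Mul(Add(K, -22), Add(K, -99)) = Mul(Add(-22, K), Add(-99, K)) = Mul(Add(-99, K), Add(-22, K)))
Add(Function('W')(-147), Mul(-1, Add(m, Mul(Function('b')(Function('t')(-1, -2)), Function('Q')(-1, Function('X')(0)))))) = Add(Add(2178, Pow(-147, 2), Mul(-121, -147)), Mul(-1, Add(-51, Mul(Mul(2, -4), Rational(-7, 4))))) = Add(Add(2178, 21609, 17787), Mul(-1, Add(-51, Mul(-8, Rational(-7, 4))))) = Add(41574, Mul(-1, Add(-51, 14))) = Add(41574, Mul(-1, -37)) = Add(41574, 37) = 41611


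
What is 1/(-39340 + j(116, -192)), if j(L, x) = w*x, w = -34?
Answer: -1/32812 ≈ -3.0477e-5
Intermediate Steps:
j(L, x) = -34*x
1/(-39340 + j(116, -192)) = 1/(-39340 - 34*(-192)) = 1/(-39340 + 6528) = 1/(-32812) = -1/32812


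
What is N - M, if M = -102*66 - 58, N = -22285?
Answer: -15495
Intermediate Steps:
M = -6790 (M = -6732 - 58 = -6790)
N - M = -22285 - 1*(-6790) = -22285 + 6790 = -15495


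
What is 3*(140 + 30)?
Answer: 510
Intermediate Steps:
3*(140 + 30) = 3*170 = 510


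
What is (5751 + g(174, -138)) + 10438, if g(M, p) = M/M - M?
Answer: 16016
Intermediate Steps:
g(M, p) = 1 - M
(5751 + g(174, -138)) + 10438 = (5751 + (1 - 1*174)) + 10438 = (5751 + (1 - 174)) + 10438 = (5751 - 173) + 10438 = 5578 + 10438 = 16016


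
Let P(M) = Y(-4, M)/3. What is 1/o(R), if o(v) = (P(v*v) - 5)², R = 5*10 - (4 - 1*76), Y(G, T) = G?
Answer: 9/361 ≈ 0.024931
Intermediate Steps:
P(M) = -4/3
R = 122 (R = 50 - (4 - 76) = 50 - 1*(-72) = 50 + 72 = 122)
o(v) = 361/9 (o(v) = (-4/3 - 5)² = (-19/3)² = 361/9)
1/o(R) = 1/(361/9) = 9/361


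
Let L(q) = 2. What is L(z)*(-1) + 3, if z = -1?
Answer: 1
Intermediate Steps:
L(z)*(-1) + 3 = 2*(-1) + 3 = -2 + 3 = 1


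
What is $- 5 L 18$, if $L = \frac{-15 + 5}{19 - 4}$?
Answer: $60$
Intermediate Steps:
$L = - \frac{2}{3}$ ($L = - \frac{10}{15} = \left(-10\right) \frac{1}{15} = - \frac{2}{3} \approx -0.66667$)
$- 5 L 18 = \left(-5\right) \left(- \frac{2}{3}\right) 18 = \frac{10}{3} \cdot 18 = 60$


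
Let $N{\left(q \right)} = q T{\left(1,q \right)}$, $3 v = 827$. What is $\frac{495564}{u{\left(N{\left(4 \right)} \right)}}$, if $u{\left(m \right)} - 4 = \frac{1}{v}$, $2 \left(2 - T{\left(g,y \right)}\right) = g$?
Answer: $\frac{409831428}{3311} \approx 1.2378 \cdot 10^{5}$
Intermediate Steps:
$v = \frac{827}{3}$ ($v = \frac{1}{3} \cdot 827 = \frac{827}{3} \approx 275.67$)
$T{\left(g,y \right)} = 2 - \frac{g}{2}$
$N{\left(q \right)} = \frac{3 q}{2}$ ($N{\left(q \right)} = q \left(2 - \frac{1}{2}\right) = q \frac{3}{2} = \frac{3 q}{2}$)
$u{\left(m \right)} = \frac{3311}{827}$ ($u{\left(m \right)} = 4 + \frac{1}{\frac{827}{3}} = 4 + \frac{3}{827} = \frac{3311}{827}$)
$\frac{495564}{u{\left(N{\left(4 \right)} \right)}} = \frac{495564}{\frac{3311}{827}} = 495564 \cdot \frac{827}{3311} = \frac{409831428}{3311}$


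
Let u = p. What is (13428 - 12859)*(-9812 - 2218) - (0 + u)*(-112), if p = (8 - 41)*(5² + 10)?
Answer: -6974430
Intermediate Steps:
p = -1155 (p = -33*(25 + 10) = -33*35 = -1155)
u = -1155
(13428 - 12859)*(-9812 - 2218) - (0 + u)*(-112) = (13428 - 12859)*(-9812 - 2218) - (0 - 1155)*(-112) = 569*(-12030) - (-1155)*(-112) = -6845070 - 1*129360 = -6845070 - 129360 = -6974430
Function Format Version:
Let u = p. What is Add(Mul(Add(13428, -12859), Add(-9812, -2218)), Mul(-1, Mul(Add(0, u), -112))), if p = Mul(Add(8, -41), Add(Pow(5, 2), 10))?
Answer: -6974430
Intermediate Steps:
p = -1155 (p = Mul(-33, Add(25, 10)) = Mul(-33, 35) = -1155)
u = -1155
Add(Mul(Add(13428, -12859), Add(-9812, -2218)), Mul(-1, Mul(Add(0, u), -112))) = Add(Mul(Add(13428, -12859), Add(-9812, -2218)), Mul(-1, Mul(Add(0, -1155), -112))) = Add(Mul(569, -12030), Mul(-1, Mul(-1155, -112))) = Add(-6845070, Mul(-1, 129360)) = Add(-6845070, -129360) = -6974430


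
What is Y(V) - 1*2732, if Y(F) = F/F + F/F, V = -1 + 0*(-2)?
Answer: -2730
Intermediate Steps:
V = -1 (V = -1 + 0 = -1)
Y(F) = 2 (Y(F) = 1 + 1 = 2)
Y(V) - 1*2732 = 2 - 1*2732 = 2 - 2732 = -2730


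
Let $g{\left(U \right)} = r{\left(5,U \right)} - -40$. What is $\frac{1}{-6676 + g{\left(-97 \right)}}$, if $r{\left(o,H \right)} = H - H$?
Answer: $- \frac{1}{6636} \approx -0.00015069$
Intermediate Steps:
$r{\left(o,H \right)} = 0$
$g{\left(U \right)} = 40$ ($g{\left(U \right)} = 0 - -40 = 0 + 40 = 40$)
$\frac{1}{-6676 + g{\left(-97 \right)}} = \frac{1}{-6676 + 40} = \frac{1}{-6636} = - \frac{1}{6636}$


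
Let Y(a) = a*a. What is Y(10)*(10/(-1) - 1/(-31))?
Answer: -30900/31 ≈ -996.77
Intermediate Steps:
Y(a) = a**2
Y(10)*(10/(-1) - 1/(-31)) = 10**2*(10/(-1) - 1/(-31)) = 100*(10*(-1) - 1*(-1/31)) = 100*(-10 + 1/31) = 100*(-309/31) = -30900/31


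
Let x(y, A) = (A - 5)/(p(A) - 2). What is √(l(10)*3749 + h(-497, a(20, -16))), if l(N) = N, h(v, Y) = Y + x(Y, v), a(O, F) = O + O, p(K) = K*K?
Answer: 4*√143112339161341/247007 ≈ 193.73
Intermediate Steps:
p(K) = K²
a(O, F) = 2*O
x(y, A) = (-5 + A)/(-2 + A²) (x(y, A) = (A - 5)/(A² - 2) = (-5 + A)/(-2 + A²))
h(v, Y) = Y + (-5 + v)/(-2 + v²)
√(l(10)*3749 + h(-497, a(20, -16))) = √(10*3749 + (-5 - 497 + (2*20)*(-2 + (-497)²))/(-2 + (-497)²)) = √(37490 + (-5 - 497 + 40*(-2 + 247009))/(-2 + 247009)) = √(37490 + (-5 - 497 + 40*247007)/247007) = √(37490 + (-5 - 497 + 9880280)/247007) = √(37490 + (1/247007)*9879778) = √(37490 + 9879778/247007) = √(9270172208/247007) = 4*√143112339161341/247007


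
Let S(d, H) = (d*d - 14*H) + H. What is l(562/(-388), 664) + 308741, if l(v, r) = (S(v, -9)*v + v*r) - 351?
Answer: 2243391989523/7301384 ≈ 3.0726e+5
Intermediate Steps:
S(d, H) = d² - 13*H (S(d, H) = (d² - 14*H) + H = d² - 13*H)
l(v, r) = -351 + r*v + v*(117 + v²) (l(v, r) = ((v² - 13*(-9))*v + v*r) - 351 = ((v² + 117)*v + r*v) - 351 = ((117 + v²)*v + r*v) - 351 = (v*(117 + v²) + r*v) - 351 = (r*v + v*(117 + v²)) - 351 = -351 + r*v + v*(117 + v²))
l(562/(-388), 664) + 308741 = (-351 + 664*(562/(-388)) + (562/(-388))*(117 + (562/(-388))²)) + 308741 = (-351 + 664*(562*(-1/388)) + (562*(-1/388))*(117 + (562*(-1/388))²)) + 308741 = (-351 + 664*(-281/194) - 281*(117 + (-281/194)²)/194) + 308741 = (-351 - 93292/97 - 281*(117 + 78961/37636)/194) + 308741 = (-351 - 93292/97 - 281/194*4482373/37636) + 308741 = (-351 - 93292/97 - 1259546813/7301384) + 308741 = -10844608021/7301384 + 308741 = 2243391989523/7301384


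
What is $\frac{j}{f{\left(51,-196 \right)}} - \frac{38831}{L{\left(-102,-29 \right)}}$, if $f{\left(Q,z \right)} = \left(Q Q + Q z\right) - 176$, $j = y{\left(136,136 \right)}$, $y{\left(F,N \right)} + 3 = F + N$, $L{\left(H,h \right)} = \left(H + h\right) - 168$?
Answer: $\frac{22608390}{174133} \approx 129.83$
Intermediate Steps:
$L{\left(H,h \right)} = -168 + H + h$
$y{\left(F,N \right)} = -3 + F + N$ ($y{\left(F,N \right)} = -3 + \left(F + N\right) = -3 + F + N$)
$j = 269$ ($j = -3 + 136 + 136 = 269$)
$f{\left(Q,z \right)} = -176 + Q^{2} + Q z$ ($f{\left(Q,z \right)} = \left(Q^{2} + Q z\right) - 176 = -176 + Q^{2} + Q z$)
$\frac{j}{f{\left(51,-196 \right)}} - \frac{38831}{L{\left(-102,-29 \right)}} = \frac{269}{-176 + 51^{2} + 51 \left(-196\right)} - \frac{38831}{-168 - 102 - 29} = \frac{269}{-176 + 2601 - 9996} - \frac{38831}{-299} = \frac{269}{-7571} - - \frac{2987}{23} = 269 \left(- \frac{1}{7571}\right) + \frac{2987}{23} = - \frac{269}{7571} + \frac{2987}{23} = \frac{22608390}{174133}$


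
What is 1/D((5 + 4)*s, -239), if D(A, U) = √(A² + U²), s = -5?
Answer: √59146/59146 ≈ 0.0041118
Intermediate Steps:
1/D((5 + 4)*s, -239) = 1/(√(((5 + 4)*(-5))² + (-239)²)) = 1/(√((9*(-5))² + 57121)) = 1/(√((-45)² + 57121)) = 1/(√(2025 + 57121)) = 1/(√59146) = √59146/59146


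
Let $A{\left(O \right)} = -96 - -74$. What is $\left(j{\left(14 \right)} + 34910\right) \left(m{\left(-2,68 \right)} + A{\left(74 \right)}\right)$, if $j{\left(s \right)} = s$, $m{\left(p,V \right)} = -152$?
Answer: $-6076776$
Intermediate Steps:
$A{\left(O \right)} = -22$ ($A{\left(O \right)} = -96 + 74 = -22$)
$\left(j{\left(14 \right)} + 34910\right) \left(m{\left(-2,68 \right)} + A{\left(74 \right)}\right) = \left(14 + 34910\right) \left(-152 - 22\right) = 34924 \left(-174\right) = -6076776$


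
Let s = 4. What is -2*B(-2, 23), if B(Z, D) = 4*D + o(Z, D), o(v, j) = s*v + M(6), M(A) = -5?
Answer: -158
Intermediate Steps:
o(v, j) = -5 + 4*v (o(v, j) = 4*v - 5 = -5 + 4*v)
B(Z, D) = -5 + 4*D + 4*Z (B(Z, D) = 4*D + (-5 + 4*Z) = -5 + 4*D + 4*Z)
-2*B(-2, 23) = -2*(-5 + 4*23 + 4*(-2)) = -2*(-5 + 92 - 8) = -2*79 = -158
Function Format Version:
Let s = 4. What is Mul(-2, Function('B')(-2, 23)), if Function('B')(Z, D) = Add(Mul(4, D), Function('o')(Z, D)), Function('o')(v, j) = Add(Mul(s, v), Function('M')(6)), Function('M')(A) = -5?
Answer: -158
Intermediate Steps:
Function('o')(v, j) = Add(-5, Mul(4, v)) (Function('o')(v, j) = Add(Mul(4, v), -5) = Add(-5, Mul(4, v)))
Function('B')(Z, D) = Add(-5, Mul(4, D), Mul(4, Z)) (Function('B')(Z, D) = Add(Mul(4, D), Add(-5, Mul(4, Z))) = Add(-5, Mul(4, D), Mul(4, Z)))
Mul(-2, Function('B')(-2, 23)) = Mul(-2, Add(-5, Mul(4, 23), Mul(4, -2))) = Mul(-2, Add(-5, 92, -8)) = Mul(-2, 79) = -158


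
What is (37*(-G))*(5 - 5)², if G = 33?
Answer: 0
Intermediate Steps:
(37*(-G))*(5 - 5)² = (37*(-1*33))*(5 - 5)² = (37*(-33))*0² = -1221*0 = 0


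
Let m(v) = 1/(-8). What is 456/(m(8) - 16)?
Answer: -1216/43 ≈ -28.279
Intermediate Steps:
m(v) = -1/8
456/(m(8) - 16) = 456/(-1/8 - 16) = 456/(-129/8) = -8/129*456 = -1216/43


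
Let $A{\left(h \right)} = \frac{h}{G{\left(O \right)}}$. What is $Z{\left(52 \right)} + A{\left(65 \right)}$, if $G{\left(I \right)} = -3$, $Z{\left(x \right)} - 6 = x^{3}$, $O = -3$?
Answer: $\frac{421777}{3} \approx 1.4059 \cdot 10^{5}$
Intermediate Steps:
$Z{\left(x \right)} = 6 + x^{3}$
$A{\left(h \right)} = - \frac{h}{3}$ ($A{\left(h \right)} = \frac{h}{-3} = h \left(- \frac{1}{3}\right) = - \frac{h}{3}$)
$Z{\left(52 \right)} + A{\left(65 \right)} = \left(6 + 52^{3}\right) - \frac{65}{3} = \left(6 + 140608\right) - \frac{65}{3} = 140614 - \frac{65}{3} = \frac{421777}{3}$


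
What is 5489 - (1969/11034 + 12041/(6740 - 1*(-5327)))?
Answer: 730688788625/133147278 ≈ 5487.8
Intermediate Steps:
5489 - (1969/11034 + 12041/(6740 - 1*(-5327))) = 5489 - (1969*(1/11034) + 12041/(6740 + 5327)) = 5489 - (1969/11034 + 12041/12067) = 5489 - 1*156620317/133147278 = 5489 - 156620317/133147278 = 730688788625/133147278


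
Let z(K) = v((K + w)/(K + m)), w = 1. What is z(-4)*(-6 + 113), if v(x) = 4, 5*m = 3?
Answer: 428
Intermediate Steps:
m = ⅗ (m = (⅕)*3 = ⅗ ≈ 0.60000)
z(K) = 4
z(-4)*(-6 + 113) = 4*(-6 + 113) = 4*107 = 428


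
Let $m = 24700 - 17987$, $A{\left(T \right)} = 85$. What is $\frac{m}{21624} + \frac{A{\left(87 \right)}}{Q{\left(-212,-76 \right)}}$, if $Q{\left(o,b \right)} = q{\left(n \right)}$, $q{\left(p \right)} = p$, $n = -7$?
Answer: $- \frac{1791049}{151368} \approx -11.832$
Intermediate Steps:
$m = 6713$
$Q{\left(o,b \right)} = -7$
$\frac{m}{21624} + \frac{A{\left(87 \right)}}{Q{\left(-212,-76 \right)}} = \frac{6713}{21624} + \frac{85}{-7} = 6713 \cdot \frac{1}{21624} + 85 \left(- \frac{1}{7}\right) = \frac{6713}{21624} - \frac{85}{7} = - \frac{1791049}{151368}$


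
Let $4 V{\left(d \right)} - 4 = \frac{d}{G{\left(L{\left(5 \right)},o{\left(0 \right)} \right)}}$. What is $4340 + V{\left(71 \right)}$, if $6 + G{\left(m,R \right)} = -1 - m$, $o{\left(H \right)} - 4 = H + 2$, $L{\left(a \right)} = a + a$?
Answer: $\frac{295117}{68} \approx 4340.0$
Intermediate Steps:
$L{\left(a \right)} = 2 a$
$o{\left(H \right)} = 6 + H$ ($o{\left(H \right)} = 4 + \left(H + 2\right) = 4 + \left(2 + H\right) = 6 + H$)
$G{\left(m,R \right)} = -7 - m$ ($G{\left(m,R \right)} = -6 - \left(1 + m\right) = -7 - m$)
$V{\left(d \right)} = 1 - \frac{d}{68}$ ($V{\left(d \right)} = 1 + \frac{d \frac{1}{-7 - 2 \cdot 5}}{4} = 1 + \frac{d \frac{1}{-7 - 10}}{4} = 1 + \frac{d \frac{1}{-17}}{4} = 1 + \frac{d \left(- \frac{1}{17}\right)}{4} = 1 + \frac{\left(- \frac{1}{17}\right) d}{4} = 1 - \frac{d}{68}$)
$4340 + V{\left(71 \right)} = 4340 + \left(1 - \frac{71}{68}\right) = 4340 - \frac{3}{68} = \frac{295117}{68}$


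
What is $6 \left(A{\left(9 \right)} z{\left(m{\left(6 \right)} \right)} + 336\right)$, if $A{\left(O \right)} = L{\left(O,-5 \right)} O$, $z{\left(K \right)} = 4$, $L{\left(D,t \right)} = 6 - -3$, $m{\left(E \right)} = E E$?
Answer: $3960$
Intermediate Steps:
$m{\left(E \right)} = E^{2}$
$L{\left(D,t \right)} = 9$ ($L{\left(D,t \right)} = 6 + 3 = 9$)
$A{\left(O \right)} = 9 O$
$6 \left(A{\left(9 \right)} z{\left(m{\left(6 \right)} \right)} + 336\right) = 6 \left(9 \cdot 9 \cdot 4 + 336\right) = 6 \left(81 \cdot 4 + 336\right) = 6 \left(324 + 336\right) = 6 \cdot 660 = 3960$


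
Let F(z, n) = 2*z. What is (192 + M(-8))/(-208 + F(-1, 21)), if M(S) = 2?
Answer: -97/105 ≈ -0.92381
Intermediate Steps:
(192 + M(-8))/(-208 + F(-1, 21)) = (192 + 2)/(-208 + 2*(-1)) = 194/(-208 - 2) = 194/(-210) = 194*(-1/210) = -97/105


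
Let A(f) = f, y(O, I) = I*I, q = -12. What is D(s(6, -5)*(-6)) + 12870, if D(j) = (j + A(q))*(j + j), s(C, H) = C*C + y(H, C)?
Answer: 396486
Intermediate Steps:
y(O, I) = I²
s(C, H) = 2*C² (s(C, H) = C*C + C² = C² + C² = 2*C²)
D(j) = 2*j*(-12 + j) (D(j) = (j - 12)*(j + j) = (-12 + j)*(2*j) = 2*j*(-12 + j))
D(s(6, -5)*(-6)) + 12870 = 2*((2*6²)*(-6))*(-12 + (2*6²)*(-6)) + 12870 = 2*((2*36)*(-6))*(-12 + (2*36)*(-6)) + 12870 = 2*(72*(-6))*(-12 + 72*(-6)) + 12870 = 2*(-432)*(-12 - 432) + 12870 = 2*(-432)*(-444) + 12870 = 383616 + 12870 = 396486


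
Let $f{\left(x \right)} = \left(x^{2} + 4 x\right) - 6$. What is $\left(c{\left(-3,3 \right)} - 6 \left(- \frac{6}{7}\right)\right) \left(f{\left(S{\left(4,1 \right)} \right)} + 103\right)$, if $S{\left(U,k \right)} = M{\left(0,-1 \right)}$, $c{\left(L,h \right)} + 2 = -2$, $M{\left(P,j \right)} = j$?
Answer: $\frac{752}{7} \approx 107.43$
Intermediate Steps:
$c{\left(L,h \right)} = -4$ ($c{\left(L,h \right)} = -2 - 2 = -4$)
$S{\left(U,k \right)} = -1$
$f{\left(x \right)} = -6 + x^{2} + 4 x$
$\left(c{\left(-3,3 \right)} - 6 \left(- \frac{6}{7}\right)\right) \left(f{\left(S{\left(4,1 \right)} \right)} + 103\right) = \left(-4 - 6 \left(- \frac{6}{7}\right)\right) \left(\left(-6 + \left(-1\right)^{2} + 4 \left(-1\right)\right) + 103\right) = \left(-4 - 6 \left(\left(-6\right) \frac{1}{7}\right)\right) \left(\left(-6 + 1 - 4\right) + 103\right) = \left(-4 - - \frac{36}{7}\right) \left(-9 + 103\right) = \left(-4 + \frac{36}{7}\right) 94 = \frac{8}{7} \cdot 94 = \frac{752}{7}$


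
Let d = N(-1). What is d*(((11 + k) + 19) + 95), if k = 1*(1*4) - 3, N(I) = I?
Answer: -126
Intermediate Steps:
d = -1
k = 1 (k = 1*4 - 3 = 4 - 3 = 1)
d*(((11 + k) + 19) + 95) = -(((11 + 1) + 19) + 95) = -((12 + 19) + 95) = -(31 + 95) = -1*126 = -126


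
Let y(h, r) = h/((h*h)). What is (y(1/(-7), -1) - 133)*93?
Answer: -13020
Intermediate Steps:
y(h, r) = 1/h (y(h, r) = h/(h²) = h/h² = 1/h)
(y(1/(-7), -1) - 133)*93 = (1/(1/(-7)) - 133)*93 = (1/(-⅐) - 133)*93 = (-7 - 133)*93 = -140*93 = -13020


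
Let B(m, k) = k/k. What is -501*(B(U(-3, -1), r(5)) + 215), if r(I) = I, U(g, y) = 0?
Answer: -108216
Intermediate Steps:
B(m, k) = 1
-501*(B(U(-3, -1), r(5)) + 215) = -501*(1 + 215) = -501*216 = -108216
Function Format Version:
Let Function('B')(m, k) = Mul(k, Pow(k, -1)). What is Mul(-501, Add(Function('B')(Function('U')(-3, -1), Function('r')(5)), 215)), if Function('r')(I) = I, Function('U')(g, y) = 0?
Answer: -108216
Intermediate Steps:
Function('B')(m, k) = 1
Mul(-501, Add(Function('B')(Function('U')(-3, -1), Function('r')(5)), 215)) = Mul(-501, Add(1, 215)) = Mul(-501, 216) = -108216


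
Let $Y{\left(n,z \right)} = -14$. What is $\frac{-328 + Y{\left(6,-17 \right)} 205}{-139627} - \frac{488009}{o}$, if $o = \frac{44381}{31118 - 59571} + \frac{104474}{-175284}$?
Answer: $\frac{169917310714757277792}{750626229586801} \approx 2.2637 \cdot 10^{5}$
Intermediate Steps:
$o = - \frac{5375938963}{2493677826}$ ($o = \frac{44381}{-28453} + 104474 \left(- \frac{1}{175284}\right) = 44381 \left(- \frac{1}{28453}\right) - \frac{52237}{87642} = - \frac{44381}{28453} - \frac{52237}{87642} = - \frac{5375938963}{2493677826} \approx -2.1558$)
$\frac{-328 + Y{\left(6,-17 \right)} 205}{-139627} - \frac{488009}{o} = \frac{-328 - 2870}{-139627} - \frac{488009}{- \frac{5375938963}{2493677826}} = \left(-328 - 2870\right) \left(- \frac{1}{139627}\right) - - \frac{1216937222188434}{5375938963} = \left(-3198\right) \left(- \frac{1}{139627}\right) + \frac{1216937222188434}{5375938963} = \frac{3198}{139627} + \frac{1216937222188434}{5375938963} = \frac{169917310714757277792}{750626229586801}$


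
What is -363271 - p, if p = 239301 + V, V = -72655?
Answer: -529917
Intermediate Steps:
p = 166646 (p = 239301 - 72655 = 166646)
-363271 - p = -363271 - 1*166646 = -363271 - 166646 = -529917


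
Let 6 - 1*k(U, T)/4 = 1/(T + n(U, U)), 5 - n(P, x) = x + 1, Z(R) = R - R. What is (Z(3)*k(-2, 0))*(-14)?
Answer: 0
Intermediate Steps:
Z(R) = 0
n(P, x) = 4 - x (n(P, x) = 5 - (x + 1) = 5 - (1 + x) = 5 + (-1 - x) = 4 - x)
k(U, T) = 24 - 4/(4 + T - U) (k(U, T) = 24 - 4/(T + (4 - U)) = 24 - 4/(4 + T - U))
(Z(3)*k(-2, 0))*(-14) = (0*(4*(23 - 6*(-2) + 6*0)/(4 + 0 - 1*(-2))))*(-14) = (0*(4*(23 + 12 + 0)/(4 + 0 + 2)))*(-14) = (0*(4*35/6))*(-14) = (0*(4*(⅙)*35))*(-14) = (0*(70/3))*(-14) = 0*(-14) = 0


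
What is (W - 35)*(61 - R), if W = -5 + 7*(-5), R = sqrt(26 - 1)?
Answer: -4200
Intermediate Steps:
R = 5 (R = sqrt(25) = 5)
W = -40 (W = -5 - 35 = -40)
(W - 35)*(61 - R) = (-40 - 35)*(61 - 1*5) = -75*(61 - 5) = -75*56 = -4200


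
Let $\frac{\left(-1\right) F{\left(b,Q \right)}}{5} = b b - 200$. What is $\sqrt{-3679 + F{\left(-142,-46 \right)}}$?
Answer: $97 i \sqrt{11} \approx 321.71 i$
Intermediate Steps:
$F{\left(b,Q \right)} = 1000 - 5 b^{2}$ ($F{\left(b,Q \right)} = - 5 \left(b b - 200\right) = - 5 \left(b^{2} - 200\right) = - 5 \left(-200 + b^{2}\right) = 1000 - 5 b^{2}$)
$\sqrt{-3679 + F{\left(-142,-46 \right)}} = \sqrt{-3679 + \left(1000 - 5 \left(-142\right)^{2}\right)} = \sqrt{-3679 + \left(1000 - 100820\right)} = \sqrt{-3679 - 99820} = \sqrt{-103499} = 97 i \sqrt{11}$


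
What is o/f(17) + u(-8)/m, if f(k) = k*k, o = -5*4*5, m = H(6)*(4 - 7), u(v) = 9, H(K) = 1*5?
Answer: -1367/1445 ≈ -0.94602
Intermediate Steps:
H(K) = 5
m = -15 (m = 5*(4 - 7) = 5*(-3) = -15)
o = -100 (o = -20*5 = -100)
f(k) = k²
o/f(17) + u(-8)/m = -100/(17²) + 9/(-15) = -100/289 + 9*(-1/15) = -100*1/289 - ⅗ = -100/289 - ⅗ = -1367/1445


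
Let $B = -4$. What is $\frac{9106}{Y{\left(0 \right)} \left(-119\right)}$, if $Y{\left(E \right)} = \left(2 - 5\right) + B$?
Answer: $\frac{9106}{833} \approx 10.932$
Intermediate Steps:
$Y{\left(E \right)} = -7$ ($Y{\left(E \right)} = \left(2 - 5\right) - 4 = -3 - 4 = -7$)
$\frac{9106}{Y{\left(0 \right)} \left(-119\right)} = \frac{9106}{\left(-7\right) \left(-119\right)} = \frac{9106}{833}$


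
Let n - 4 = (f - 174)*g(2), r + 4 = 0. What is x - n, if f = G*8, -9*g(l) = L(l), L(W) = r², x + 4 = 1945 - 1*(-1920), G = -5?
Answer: 31289/9 ≈ 3476.6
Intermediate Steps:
x = 3861 (x = -4 + (1945 - 1*(-1920)) = -4 + (1945 + 1920) = -4 + 3865 = 3861)
r = -4 (r = -4 + 0 = -4)
L(W) = 16 (L(W) = (-4)² = 16)
g(l) = -16/9 (g(l) = -⅑*16 = -16/9)
f = -40 (f = -5*8 = -40)
n = 3460/9 (n = 4 + (-40 - 174)*(-16/9) = 4 - 214*(-16/9) = 4 + 3424/9 = 3460/9 ≈ 384.44)
x - n = 3861 - 1*3460/9 = 3861 - 3460/9 = 31289/9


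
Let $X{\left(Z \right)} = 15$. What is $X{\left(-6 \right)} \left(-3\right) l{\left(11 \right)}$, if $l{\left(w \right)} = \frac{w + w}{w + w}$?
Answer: $-45$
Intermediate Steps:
$l{\left(w \right)} = 1$ ($l{\left(w \right)} = \frac{2 w}{2 w} = 2 w \frac{1}{2 w} = 1$)
$X{\left(-6 \right)} \left(-3\right) l{\left(11 \right)} = 15 \left(-3\right) 1 = \left(-45\right) 1 = -45$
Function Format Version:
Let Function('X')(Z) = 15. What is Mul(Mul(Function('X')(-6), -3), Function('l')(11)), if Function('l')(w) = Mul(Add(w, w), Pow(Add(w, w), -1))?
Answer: -45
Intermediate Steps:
Function('l')(w) = 1 (Function('l')(w) = Mul(Mul(2, w), Pow(Mul(2, w), -1)) = Mul(Mul(2, w), Mul(Rational(1, 2), Pow(w, -1))) = 1)
Mul(Mul(Function('X')(-6), -3), Function('l')(11)) = Mul(Mul(15, -3), 1) = Mul(-45, 1) = -45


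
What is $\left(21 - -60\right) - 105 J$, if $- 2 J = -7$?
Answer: $- \frac{573}{2} \approx -286.5$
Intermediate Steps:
$J = \frac{7}{2}$ ($J = \left(- \frac{1}{2}\right) \left(-7\right) = \frac{7}{2} \approx 3.5$)
$\left(21 - -60\right) - 105 J = \left(21 - -60\right) - \frac{735}{2} = \left(21 + 60\right) - \frac{735}{2} = 81 - \frac{735}{2} = - \frac{573}{2}$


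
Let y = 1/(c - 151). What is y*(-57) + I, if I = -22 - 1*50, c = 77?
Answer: -5271/74 ≈ -71.230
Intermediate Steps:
y = -1/74 (y = 1/(77 - 151) = 1/(-74) = -1/74 ≈ -0.013514)
I = -72 (I = -22 - 50 = -72)
y*(-57) + I = -1/74*(-57) - 72 = 57/74 - 72 = -5271/74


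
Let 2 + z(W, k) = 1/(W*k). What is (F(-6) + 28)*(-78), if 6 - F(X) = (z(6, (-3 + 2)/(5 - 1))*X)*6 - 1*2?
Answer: 4680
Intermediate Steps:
z(W, k) = -2 + 1/(W*k)
F(X) = 8 + 16*X (F(X) = 6 - (((-2 + 1/(6*(((-3 + 2)/(5 - 1)))))*X)*6 - 1*2) = 6 - (((-2 + 1/(6*((-1/4))))*X)*6 - 2) = 6 - (((-2 + 1/(6*((-1*¼))))*X)*6 - 2) = 6 - (((-2 + 1/(6*(-¼)))*X)*6 - 2) = 6 - (((-2 + (⅙)*(-4))*X)*6 - 2) = 6 - (((-2 - ⅔)*X)*6 - 2) = 6 - (-8*X/3*6 - 2) = 6 - (-16*X - 2) = 6 - (-2 - 16*X) = 6 + (2 + 16*X) = 8 + 16*X)
(F(-6) + 28)*(-78) = ((8 + 16*(-6)) + 28)*(-78) = ((8 - 96) + 28)*(-78) = (-88 + 28)*(-78) = -60*(-78) = 4680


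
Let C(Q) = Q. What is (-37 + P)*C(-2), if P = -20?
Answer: 114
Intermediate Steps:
(-37 + P)*C(-2) = (-37 - 20)*(-2) = -57*(-2) = 114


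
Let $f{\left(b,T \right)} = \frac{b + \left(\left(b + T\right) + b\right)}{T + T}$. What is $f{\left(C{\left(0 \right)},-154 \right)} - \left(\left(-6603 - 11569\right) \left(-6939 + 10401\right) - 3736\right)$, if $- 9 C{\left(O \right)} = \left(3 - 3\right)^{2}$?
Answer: $\frac{125830401}{2} \approx 6.2915 \cdot 10^{7}$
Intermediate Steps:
$C{\left(O \right)} = 0$ ($C{\left(O \right)} = - \frac{\left(3 - 3\right)^{2}}{9} = - \frac{0^{2}}{9} = \left(- \frac{1}{9}\right) 0 = 0$)
$f{\left(b,T \right)} = \frac{T + 3 b}{2 T}$ ($f{\left(b,T \right)} = \frac{b + \left(\left(T + b\right) + b\right)}{2 T} = \left(b + \left(T + 2 b\right)\right) \frac{1}{2 T} = \left(T + 3 b\right) \frac{1}{2 T} = \frac{T + 3 b}{2 T}$)
$f{\left(C{\left(0 \right)},-154 \right)} - \left(\left(-6603 - 11569\right) \left(-6939 + 10401\right) - 3736\right) = \frac{-154 + 3 \cdot 0}{2 \left(-154\right)} - \left(\left(-6603 - 11569\right) \left(-6939 + 10401\right) - 3736\right) = \frac{1}{2} \left(- \frac{1}{154}\right) \left(-154 + 0\right) - \left(\left(-18172\right) 3462 - 3736\right) = \frac{1}{2} \left(- \frac{1}{154}\right) \left(-154\right) - \left(-62911464 - 3736\right) = \frac{1}{2} - -62915200 = \frac{1}{2} + 62915200 = \frac{125830401}{2}$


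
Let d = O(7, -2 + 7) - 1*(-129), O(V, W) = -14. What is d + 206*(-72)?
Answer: -14717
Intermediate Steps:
d = 115 (d = -14 - 1*(-129) = -14 + 129 = 115)
d + 206*(-72) = 115 + 206*(-72) = 115 - 14832 = -14717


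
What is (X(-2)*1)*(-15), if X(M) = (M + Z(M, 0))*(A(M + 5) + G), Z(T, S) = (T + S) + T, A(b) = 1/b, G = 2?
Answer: 210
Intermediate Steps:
Z(T, S) = S + 2*T (Z(T, S) = (S + T) + T = S + 2*T)
X(M) = 3*M*(2 + 1/(5 + M)) (X(M) = (M + (0 + 2*M))*(1/(M + 5) + 2) = (M + 2*M)*(1/(5 + M) + 2) = (3*M)*(2 + 1/(5 + M)) = 3*M*(2 + 1/(5 + M)))
(X(-2)*1)*(-15) = ((3*(-2)*(11 + 2*(-2))/(5 - 2))*1)*(-15) = ((3*(-2)*(11 - 4)/3)*1)*(-15) = ((3*(-2)*(⅓)*7)*1)*(-15) = -14*1*(-15) = -14*(-15) = 210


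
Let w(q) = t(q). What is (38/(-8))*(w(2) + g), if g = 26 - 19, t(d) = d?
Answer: -171/4 ≈ -42.750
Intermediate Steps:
g = 7
w(q) = q
(38/(-8))*(w(2) + g) = (38/(-8))*(2 + 7) = (38*(-⅛))*9 = -19/4*9 = -171/4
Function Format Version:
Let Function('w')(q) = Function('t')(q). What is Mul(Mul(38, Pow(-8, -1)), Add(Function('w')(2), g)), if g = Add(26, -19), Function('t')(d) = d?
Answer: Rational(-171, 4) ≈ -42.750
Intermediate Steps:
g = 7
Function('w')(q) = q
Mul(Mul(38, Pow(-8, -1)), Add(Function('w')(2), g)) = Mul(Mul(38, Pow(-8, -1)), Add(2, 7)) = Mul(Mul(38, Rational(-1, 8)), 9) = Mul(Rational(-19, 4), 9) = Rational(-171, 4)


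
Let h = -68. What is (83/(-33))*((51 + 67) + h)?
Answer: -4150/33 ≈ -125.76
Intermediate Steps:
(83/(-33))*((51 + 67) + h) = (83/(-33))*((51 + 67) - 68) = (83*(-1/33))*(118 - 68) = -83/33*50 = -4150/33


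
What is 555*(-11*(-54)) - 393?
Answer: 329277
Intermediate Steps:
555*(-11*(-54)) - 393 = 555*594 - 393 = 329670 - 393 = 329277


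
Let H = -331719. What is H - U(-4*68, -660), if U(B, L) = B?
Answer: -331447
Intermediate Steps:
H - U(-4*68, -660) = -331719 - (-4)*68 = -331719 - 1*(-272) = -331719 + 272 = -331447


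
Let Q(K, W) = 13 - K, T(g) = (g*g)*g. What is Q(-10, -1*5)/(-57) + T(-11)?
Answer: -75890/57 ≈ -1331.4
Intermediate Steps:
T(g) = g³ (T(g) = g²*g = g³)
Q(-10, -1*5)/(-57) + T(-11) = (13 - 1*(-10))/(-57) + (-11)³ = (13 + 10)*(-1/57) - 1331 = 23*(-1/57) - 1331 = -23/57 - 1331 = -75890/57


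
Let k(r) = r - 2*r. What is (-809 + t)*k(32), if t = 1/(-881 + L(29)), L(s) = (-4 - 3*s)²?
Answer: 23946396/925 ≈ 25888.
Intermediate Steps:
t = 1/7400 (t = 1/(-881 + (4 + 3*29)²) = 1/(-881 + (4 + 87)²) = 1/(-881 + 91²) = 1/(-881 + 8281) = 1/7400 ≈ 0.00013514)
k(r) = -r
(-809 + t)*k(32) = (-809 + 1/7400)*(-1*32) = -5986599/7400*(-32) = 23946396/925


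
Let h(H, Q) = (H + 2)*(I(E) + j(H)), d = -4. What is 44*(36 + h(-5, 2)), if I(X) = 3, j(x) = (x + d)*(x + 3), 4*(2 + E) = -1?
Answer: -1188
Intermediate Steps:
E = -9/4 (E = -2 + (¼)*(-1) = -2 - ¼ = -9/4 ≈ -2.2500)
j(x) = (-4 + x)*(3 + x) (j(x) = (x - 4)*(x + 3) = (-4 + x)*(3 + x))
h(H, Q) = (2 + H)*(-9 + H² - H) (h(H, Q) = (H + 2)*(3 + (-12 + H² - H)) = (2 + H)*(-9 + H² - H))
44*(36 + h(-5, 2)) = 44*(36 + (-18 + (-5)² + (-5)³ - 11*(-5))) = 44*(36 + (-18 + 25 - 125 + 55)) = 44*(36 - 63) = 44*(-27) = -1188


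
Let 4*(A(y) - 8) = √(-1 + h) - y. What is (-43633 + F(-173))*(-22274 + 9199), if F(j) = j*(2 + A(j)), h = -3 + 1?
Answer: 2763806575/4 + 2261975*I*√3/4 ≈ 6.9095e+8 + 9.7946e+5*I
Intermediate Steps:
h = -2
A(y) = 8 - y/4 + I*√3/4 (A(y) = 8 + (√(-1 - 2) - y)/4 = 8 + (√(-3) - y)/4 = 8 + (I*√3 - y)/4 = 8 + (-y + I*√3)/4 = 8 + (-y/4 + I*√3/4) = 8 - y/4 + I*√3/4)
F(j) = j*(10 - j/4 + I*√3/4) (F(j) = j*(2 + (8 - j/4 + I*√3/4)) = j*(10 - j/4 + I*√3/4))
(-43633 + F(-173))*(-22274 + 9199) = (-43633 + (¼)*(-173)*(40 - 1*(-173) + I*√3))*(-22274 + 9199) = (-43633 + (¼)*(-173)*(40 + 173 + I*√3))*(-13075) = (-43633 + (¼)*(-173)*(213 + I*√3))*(-13075) = (-43633 + (-36849/4 - 173*I*√3/4))*(-13075) = (-211381/4 - 173*I*√3/4)*(-13075) = 2763806575/4 + 2261975*I*√3/4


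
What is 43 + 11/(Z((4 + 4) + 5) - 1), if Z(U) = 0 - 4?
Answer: 204/5 ≈ 40.800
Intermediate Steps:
Z(U) = -4
43 + 11/(Z((4 + 4) + 5) - 1) = 43 + 11/(-4 - 1) = 43 + 11/(-5) = 43 + 11*(-⅕) = 43 - 11/5 = 204/5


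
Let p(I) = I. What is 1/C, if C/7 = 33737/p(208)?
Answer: 208/236159 ≈ 0.00088076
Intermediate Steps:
C = 236159/208 (C = 7*(33737/208) = 236159/208 ≈ 1135.4)
1/C = 1/(236159/208) = 208/236159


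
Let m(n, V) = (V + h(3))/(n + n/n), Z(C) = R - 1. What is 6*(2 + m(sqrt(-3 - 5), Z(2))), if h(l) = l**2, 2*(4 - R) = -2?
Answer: 6*(-15*I + 4*sqrt(2))/(-I + 2*sqrt(2)) ≈ 20.667 - 24.513*I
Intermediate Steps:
R = 5 (R = 4 - 1/2*(-2) = 4 + 1 = 5)
Z(C) = 4 (Z(C) = 5 - 1 = 4)
m(n, V) = (9 + V)/(1 + n) (m(n, V) = (V + 3**2)/(n + n/n) = (V + 9)/(n + 1) = (9 + V)/(1 + n))
6*(2 + m(sqrt(-3 - 5), Z(2))) = 6*(2 + (9 + 4)/(1 + sqrt(-3 - 5))) = 6*(2 + 13/(1 + sqrt(-8))) = 6*(2 + 13/(1 + 2*I*sqrt(2))) = 12 + 78/(1 + 2*I*sqrt(2))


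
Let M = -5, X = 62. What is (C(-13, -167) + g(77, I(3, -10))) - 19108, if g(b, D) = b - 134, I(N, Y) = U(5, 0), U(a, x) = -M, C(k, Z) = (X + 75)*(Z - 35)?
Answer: -46839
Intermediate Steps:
C(k, Z) = -4795 + 137*Z (C(k, Z) = (62 + 75)*(Z - 35) = 137*(-35 + Z) = -4795 + 137*Z)
U(a, x) = 5 (U(a, x) = -1*(-5) = 5)
I(N, Y) = 5
g(b, D) = -134 + b
(C(-13, -167) + g(77, I(3, -10))) - 19108 = ((-4795 + 137*(-167)) + (-134 + 77)) - 19108 = ((-4795 - 22879) - 57) - 19108 = (-27674 - 57) - 19108 = -27731 - 19108 = -46839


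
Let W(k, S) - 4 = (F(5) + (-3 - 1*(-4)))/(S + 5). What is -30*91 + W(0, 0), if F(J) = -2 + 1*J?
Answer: -13626/5 ≈ -2725.2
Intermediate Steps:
F(J) = -2 + J
W(k, S) = 4 + 4/(5 + S) (W(k, S) = 4 + ((-2 + 5) + (-3 - 1*(-4)))/(S + 5) = 4 + (3 + (-3 + 4))/(5 + S) = 4 + (3 + 1)/(5 + S) = 4 + 4/(5 + S))
-30*91 + W(0, 0) = -30*91 + 4*(6 + 0)/(5 + 0) = -2730 + 4*6/5 = -2730 + 4*(1/5)*6 = -2730 + 24/5 = -13626/5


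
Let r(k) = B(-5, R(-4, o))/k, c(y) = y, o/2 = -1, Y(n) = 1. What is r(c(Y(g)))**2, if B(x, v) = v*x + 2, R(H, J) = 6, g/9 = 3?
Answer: 784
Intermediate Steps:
g = 27 (g = 9*3 = 27)
o = -2 (o = 2*(-1) = -2)
B(x, v) = 2 + v*x
r(k) = -28/k (r(k) = (2 + 6*(-5))/k = (2 - 30)/k = -28/k)
r(c(Y(g)))**2 = (-28/1)**2 = (-28*1)**2 = (-28)**2 = 784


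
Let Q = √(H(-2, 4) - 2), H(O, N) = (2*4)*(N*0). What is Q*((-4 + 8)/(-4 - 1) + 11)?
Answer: 51*I*√2/5 ≈ 14.425*I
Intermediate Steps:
H(O, N) = 0 (H(O, N) = 8*0 = 0)
Q = I*√2 (Q = √(0 - 2) = √(-2) = I*√2 ≈ 1.4142*I)
Q*((-4 + 8)/(-4 - 1) + 11) = (I*√2)*((-4 + 8)/(-4 - 1) + 11) = (I*√2)*(4/(-5) + 11) = (I*√2)*(4*(-⅕) + 11) = (I*√2)*(-⅘ + 11) = (I*√2)*(51/5) = 51*I*√2/5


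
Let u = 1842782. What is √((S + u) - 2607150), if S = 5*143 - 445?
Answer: I*√764098 ≈ 874.13*I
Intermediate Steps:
S = 270 (S = 715 - 445 = 270)
√((S + u) - 2607150) = √((270 + 1842782) - 2607150) = √(1843052 - 2607150) = √(-764098) = I*√764098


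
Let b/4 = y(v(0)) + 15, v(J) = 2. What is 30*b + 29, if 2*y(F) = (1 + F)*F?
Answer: 2189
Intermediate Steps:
y(F) = F*(1 + F)/2 (y(F) = ((1 + F)*F)/2 = (F*(1 + F))/2 = F*(1 + F)/2)
b = 72 (b = 4*((½)*2*(1 + 2) + 15) = 4*((½)*2*3 + 15) = 4*(3 + 15) = 4*18 = 72)
30*b + 29 = 30*72 + 29 = 2160 + 29 = 2189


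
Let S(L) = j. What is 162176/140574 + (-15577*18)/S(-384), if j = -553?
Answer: 2821761778/5552673 ≈ 508.18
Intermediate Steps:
S(L) = -553
162176/140574 + (-15577*18)/S(-384) = 162176/140574 - 15577*18/(-553) = 162176*(1/140574) - 280386*(-1/553) = 11584/10041 + 280386/553 = 2821761778/5552673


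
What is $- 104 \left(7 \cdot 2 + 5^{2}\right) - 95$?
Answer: $-4151$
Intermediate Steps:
$- 104 \left(7 \cdot 2 + 5^{2}\right) - 95 = - 104 \left(14 + 25\right) - 95 = \left(-104\right) 39 - 95 = -4056 - 95 = -4151$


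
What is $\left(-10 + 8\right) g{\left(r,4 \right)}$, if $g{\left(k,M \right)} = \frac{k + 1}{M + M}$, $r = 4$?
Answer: $- \frac{5}{4} \approx -1.25$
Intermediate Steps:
$g{\left(k,M \right)} = \frac{1 + k}{2 M}$
$\left(-10 + 8\right) g{\left(r,4 \right)} = \left(-10 + 8\right) \frac{1 + 4}{2 \cdot 4} = - 2 \cdot \frac{1}{2} \cdot \frac{1}{4} \cdot 5 = \left(-2\right) \frac{5}{8} = - \frac{5}{4}$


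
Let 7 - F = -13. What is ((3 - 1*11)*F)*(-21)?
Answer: 3360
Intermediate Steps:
F = 20 (F = 7 - 1*(-13) = 7 + 13 = 20)
((3 - 1*11)*F)*(-21) = ((3 - 1*11)*20)*(-21) = ((3 - 11)*20)*(-21) = -8*20*(-21) = -160*(-21) = 3360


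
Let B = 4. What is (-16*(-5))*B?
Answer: 320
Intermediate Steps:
(-16*(-5))*B = -16*(-5)*4 = 80*4 = 320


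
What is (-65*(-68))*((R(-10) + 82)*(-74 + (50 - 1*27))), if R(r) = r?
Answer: -16230240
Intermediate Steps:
(-65*(-68))*((R(-10) + 82)*(-74 + (50 - 1*27))) = (-65*(-68))*((-10 + 82)*(-74 + (50 - 1*27))) = 4420*(72*(-74 + (50 - 27))) = 4420*(72*(-74 + 23)) = 4420*(72*(-51)) = 4420*(-3672) = -16230240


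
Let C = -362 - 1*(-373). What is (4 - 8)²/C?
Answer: 16/11 ≈ 1.4545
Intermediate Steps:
C = 11 (C = -362 + 373 = 11)
(4 - 8)²/C = (4 - 8)²/11 = (-4)²*(1/11) = 16*(1/11) = 16/11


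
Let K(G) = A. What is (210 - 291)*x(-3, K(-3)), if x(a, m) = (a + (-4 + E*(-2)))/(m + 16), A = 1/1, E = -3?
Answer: 81/17 ≈ 4.7647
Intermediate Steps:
A = 1
K(G) = 1
x(a, m) = (2 + a)/(16 + m) (x(a, m) = (a + (-4 - 3*(-2)))/(m + 16) = (a + (-4 + 6))/(16 + m) = (a + 2)/(16 + m) = (2 + a)/(16 + m))
(210 - 291)*x(-3, K(-3)) = (210 - 291)*((2 - 3)/(16 + 1)) = -81*(-1)/17 = -81*(-1/17) = 81/17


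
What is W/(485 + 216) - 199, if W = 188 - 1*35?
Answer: -139346/701 ≈ -198.78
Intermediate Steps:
W = 153 (W = 188 - 35 = 153)
W/(485 + 216) - 199 = 153/(485 + 216) - 199 = 153/701 - 199 = -139346/701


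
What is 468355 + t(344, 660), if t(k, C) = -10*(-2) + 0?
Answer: 468375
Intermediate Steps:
t(k, C) = 20 (t(k, C) = 20 + 0 = 20)
468355 + t(344, 660) = 468355 + 20 = 468375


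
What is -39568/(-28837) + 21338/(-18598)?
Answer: 60280879/268155263 ≈ 0.22480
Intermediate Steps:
-39568/(-28837) + 21338/(-18598) = -39568*(-1/28837) + 21338*(-1/18598) = 39568/28837 - 10669/9299 = 60280879/268155263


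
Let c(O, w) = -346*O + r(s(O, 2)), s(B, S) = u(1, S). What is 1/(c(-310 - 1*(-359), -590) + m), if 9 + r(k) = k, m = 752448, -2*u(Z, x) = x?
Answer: 1/735484 ≈ 1.3596e-6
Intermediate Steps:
u(Z, x) = -x/2
s(B, S) = -S/2
r(k) = -9 + k
c(O, w) = -10 - 346*O (c(O, w) = -346*O + (-9 - ½*2) = -346*O + (-9 - 1) = -346*O - 10 = -10 - 346*O)
1/(c(-310 - 1*(-359), -590) + m) = 1/((-10 - 346*(-310 - 1*(-359))) + 752448) = 1/((-10 - 346*(-310 + 359)) + 752448) = 1/((-10 - 346*49) + 752448) = 1/((-10 - 16954) + 752448) = 1/(-16964 + 752448) = 1/735484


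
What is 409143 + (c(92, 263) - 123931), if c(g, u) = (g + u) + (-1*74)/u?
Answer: 75104047/263 ≈ 2.8557e+5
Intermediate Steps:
c(g, u) = g + u - 74/u (c(g, u) = (g + u) - 74/u = g + u - 74/u)
409143 + (c(92, 263) - 123931) = 409143 + ((92 + 263 - 74/263) - 123931) = 409143 + (93291/263 - 123931) = 409143 - 32500562/263 = 75104047/263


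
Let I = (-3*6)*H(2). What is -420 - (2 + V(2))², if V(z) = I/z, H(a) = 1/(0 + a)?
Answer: -1705/4 ≈ -426.25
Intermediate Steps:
H(a) = 1/a
I = -9 (I = -3*6/2 = -18*½ = -9)
V(z) = -9/z
-420 - (2 + V(2))² = -420 - (2 - 9/2)² = -420 - (-5/2)² = -420 - 1*25/4 = -420 - 25/4 = -1705/4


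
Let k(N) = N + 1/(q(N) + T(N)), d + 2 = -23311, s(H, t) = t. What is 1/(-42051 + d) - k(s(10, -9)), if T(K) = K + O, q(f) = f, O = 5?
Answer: 593303/65364 ≈ 9.0769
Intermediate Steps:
T(K) = 5 + K (T(K) = K + 5 = 5 + K)
d = -23313 (d = -2 - 23311 = -23313)
k(N) = N + 1/(5 + 2*N) (k(N) = N + 1/(N + (5 + N)) = N + 1/(5 + 2*N))
1/(-42051 + d) - k(s(10, -9)) = 1/(-42051 - 23313) - (1 + (-9)² - 9*(5 - 9))/(5 + 2*(-9)) = 1/(-65364) - (1 + 81 - 9*(-4))/(5 - 18) = -1/65364 - (1 + 81 + 36)/(-13) = -1/65364 - (-1)*118/13 = -1/65364 - 1*(-118/13) = -1/65364 + 118/13 = 593303/65364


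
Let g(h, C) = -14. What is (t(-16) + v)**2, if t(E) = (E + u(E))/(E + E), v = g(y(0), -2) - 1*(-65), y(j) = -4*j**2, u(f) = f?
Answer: 2704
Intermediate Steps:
v = 51 (v = -14 - 1*(-65) = -14 + 65 = 51)
t(E) = 1 (t(E) = (E + E)/(E + E) = (2*E)/((2*E)) = (2*E)*(1/(2*E)) = 1)
(t(-16) + v)**2 = (1 + 51)**2 = 52**2 = 2704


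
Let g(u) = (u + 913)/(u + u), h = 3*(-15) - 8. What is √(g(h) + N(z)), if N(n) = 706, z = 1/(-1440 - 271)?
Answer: 2*√490091/53 ≈ 26.418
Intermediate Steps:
z = -1/1711 (z = 1/(-1711) = -1/1711 ≈ -0.00058445)
h = -53 (h = -45 - 8 = -53)
g(u) = (913 + u)/(2*u) (g(u) = (913 + u)/((2*u)) = (913 + u)*(1/(2*u)) = (913 + u)/(2*u))
√(g(h) + N(z)) = √((½)*(913 - 53)/(-53) + 706) = √((½)*(-1/53)*860 + 706) = √(-430/53 + 706) = √(36988/53) = 2*√490091/53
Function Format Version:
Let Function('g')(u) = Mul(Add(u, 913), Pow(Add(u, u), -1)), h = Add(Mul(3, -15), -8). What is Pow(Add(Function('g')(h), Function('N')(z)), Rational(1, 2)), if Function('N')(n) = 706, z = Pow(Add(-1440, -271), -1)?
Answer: Mul(Rational(2, 53), Pow(490091, Rational(1, 2))) ≈ 26.418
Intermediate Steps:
z = Rational(-1, 1711) (z = Pow(-1711, -1) = Rational(-1, 1711) ≈ -0.00058445)
h = -53 (h = Add(-45, -8) = -53)
Function('g')(u) = Mul(Rational(1, 2), Pow(u, -1), Add(913, u)) (Function('g')(u) = Mul(Add(913, u), Pow(Mul(2, u), -1)) = Mul(Add(913, u), Mul(Rational(1, 2), Pow(u, -1))) = Mul(Rational(1, 2), Pow(u, -1), Add(913, u)))
Pow(Add(Function('g')(h), Function('N')(z)), Rational(1, 2)) = Pow(Add(Mul(Rational(1, 2), Pow(-53, -1), Add(913, -53)), 706), Rational(1, 2)) = Pow(Add(Mul(Rational(1, 2), Rational(-1, 53), 860), 706), Rational(1, 2)) = Pow(Add(Rational(-430, 53), 706), Rational(1, 2)) = Pow(Rational(36988, 53), Rational(1, 2)) = Mul(Rational(2, 53), Pow(490091, Rational(1, 2)))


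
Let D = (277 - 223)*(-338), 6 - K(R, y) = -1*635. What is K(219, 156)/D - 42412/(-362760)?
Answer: 22565611/275878980 ≈ 0.081795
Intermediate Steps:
K(R, y) = 641 (K(R, y) = 6 - (-1)*635 = 6 - 1*(-635) = 6 + 635 = 641)
D = -18252 (D = 54*(-338) = -18252)
K(219, 156)/D - 42412/(-362760) = 641/(-18252) - 42412/(-362760) = 641*(-1/18252) - 42412*(-1/362760) = -641/18252 + 10603/90690 = 22565611/275878980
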